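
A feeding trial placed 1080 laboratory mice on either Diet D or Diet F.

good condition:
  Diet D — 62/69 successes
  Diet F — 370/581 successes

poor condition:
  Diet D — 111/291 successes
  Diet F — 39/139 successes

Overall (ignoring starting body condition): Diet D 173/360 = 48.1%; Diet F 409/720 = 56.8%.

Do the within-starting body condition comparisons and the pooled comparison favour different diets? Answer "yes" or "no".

yes

Within each starting body condition level (good condition 89.9% vs 63.7%; poor condition 38.1% vs 28.1%), Diet D has the higher rate every time. Pooled: 48.1% vs 56.8% — Diet F has the higher rate overall. The two comparisons disagree.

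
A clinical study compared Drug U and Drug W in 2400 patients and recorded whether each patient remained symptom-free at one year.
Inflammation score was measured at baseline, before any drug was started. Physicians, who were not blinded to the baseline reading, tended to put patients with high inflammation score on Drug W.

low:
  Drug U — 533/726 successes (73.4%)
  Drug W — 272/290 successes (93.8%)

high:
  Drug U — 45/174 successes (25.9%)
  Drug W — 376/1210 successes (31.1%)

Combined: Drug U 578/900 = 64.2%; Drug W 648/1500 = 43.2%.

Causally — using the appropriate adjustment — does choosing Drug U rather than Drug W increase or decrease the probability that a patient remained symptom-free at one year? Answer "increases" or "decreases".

Inflammation score satisfies the back-door criterion: it is not a descendant of the drug, and it blocks the spurious path from drug to outcome. Adjusting for it (i.e., using the within-inflammation score rates) gives the causal effect.
Within each level — low: 73.4% vs 93.8%; high: 25.9% vs 31.1% — Drug W is higher every time.

decreases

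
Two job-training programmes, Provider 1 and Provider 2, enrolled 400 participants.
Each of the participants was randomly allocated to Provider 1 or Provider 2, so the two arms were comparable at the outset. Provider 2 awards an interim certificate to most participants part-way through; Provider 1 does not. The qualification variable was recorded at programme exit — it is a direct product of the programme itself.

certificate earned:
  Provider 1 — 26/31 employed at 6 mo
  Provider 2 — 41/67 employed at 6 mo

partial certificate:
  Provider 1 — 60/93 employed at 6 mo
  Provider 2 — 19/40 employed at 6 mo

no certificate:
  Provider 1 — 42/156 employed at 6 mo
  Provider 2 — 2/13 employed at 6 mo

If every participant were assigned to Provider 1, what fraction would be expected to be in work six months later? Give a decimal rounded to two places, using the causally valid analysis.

0.46

The stratified and pooled comparisons disagree (Provider 1 wins within each qualification attained during the programme; Provider 2 wins overall), so the answer turns on the causal role of qualification attained during the programme.
Qualification attained during the programme lies on the pathway programme → qualification attained during the programme → outcome, so adjusting for it blocks the indirect effect. For the total causal effect of programme, use the unadjusted pooled rates.
So P(outcome | do(Provider 1)) is just the pooled rate for Provider 1: 128/280 = 0.457.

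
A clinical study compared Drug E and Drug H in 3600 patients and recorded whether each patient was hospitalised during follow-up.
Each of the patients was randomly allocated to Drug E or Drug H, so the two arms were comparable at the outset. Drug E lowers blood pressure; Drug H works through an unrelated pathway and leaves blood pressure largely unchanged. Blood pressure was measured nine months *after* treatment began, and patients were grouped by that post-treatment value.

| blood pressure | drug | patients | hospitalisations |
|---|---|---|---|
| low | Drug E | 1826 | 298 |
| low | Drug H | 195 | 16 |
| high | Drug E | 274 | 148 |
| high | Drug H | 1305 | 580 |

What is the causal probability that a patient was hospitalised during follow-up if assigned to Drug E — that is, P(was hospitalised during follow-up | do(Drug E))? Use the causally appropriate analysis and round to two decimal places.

Because the drug influences blood pressure, blood pressure is a post-treatment mediator, not a confounder. Stratifying on it would bias the estimate; the causal effect is the crude pooled difference.
So P(outcome | do(Drug E)) is just the pooled rate for Drug E: 446/2100 = 0.212.

0.21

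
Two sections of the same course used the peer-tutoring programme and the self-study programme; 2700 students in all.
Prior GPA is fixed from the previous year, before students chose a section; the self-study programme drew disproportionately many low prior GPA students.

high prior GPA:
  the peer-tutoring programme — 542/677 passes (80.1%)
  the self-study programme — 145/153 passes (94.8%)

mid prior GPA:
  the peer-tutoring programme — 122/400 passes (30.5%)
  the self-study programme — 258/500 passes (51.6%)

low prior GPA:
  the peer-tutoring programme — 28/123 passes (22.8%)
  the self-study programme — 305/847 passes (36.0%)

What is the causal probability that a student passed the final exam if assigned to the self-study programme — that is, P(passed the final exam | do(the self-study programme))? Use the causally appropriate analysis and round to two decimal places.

The stratified and pooled comparisons disagree (the self-study programme wins within each prior GPA band; the peer-tutoring programme wins overall), so the answer turns on the causal role of prior GPA band.
The imbalance in prior GPA band arose from how students were allocated, not from anything the teaching method did; and prior GPA band independently affects the outcome. The pooled gap is confounded — condition on prior GPA band.
Standardising the self-study programme to the population prior GPA band mix: 0.307·145/153 + 0.333·258/500 + 0.359·305/847 = 0.593.

0.59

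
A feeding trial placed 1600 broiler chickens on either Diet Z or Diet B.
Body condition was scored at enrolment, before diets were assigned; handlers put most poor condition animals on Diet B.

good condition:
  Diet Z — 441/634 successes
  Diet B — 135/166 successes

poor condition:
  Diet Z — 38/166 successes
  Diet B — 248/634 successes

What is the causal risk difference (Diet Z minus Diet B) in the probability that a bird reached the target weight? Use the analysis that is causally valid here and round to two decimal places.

The imbalance in starting body condition arose from how broiler chickens were allocated, not from anything the diet did; and starting body condition independently affects the outcome. The pooled gap is confounded — condition on starting body condition.
Adjusting over the population distribution of starting body condition: 0.500·(0.696−0.813) + 0.500·(0.229−0.391) = -0.140.

-0.14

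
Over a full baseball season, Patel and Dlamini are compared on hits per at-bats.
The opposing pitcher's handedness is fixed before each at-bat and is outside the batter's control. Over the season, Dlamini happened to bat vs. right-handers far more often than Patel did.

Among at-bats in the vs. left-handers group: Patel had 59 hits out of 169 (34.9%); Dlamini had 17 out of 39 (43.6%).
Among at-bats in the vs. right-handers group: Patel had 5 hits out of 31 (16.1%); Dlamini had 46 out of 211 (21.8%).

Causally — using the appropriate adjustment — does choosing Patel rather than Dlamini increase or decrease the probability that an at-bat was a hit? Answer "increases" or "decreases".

Dlamini is higher inside every pitcher handedness stratum but Patel is higher in aggregate. Whether to stratify depends on how pitcher handedness relates to the player.
Pitcher handedness is set before the player has any effect — it is not caused by the player — and it independently drives the outcome. That makes it a confounder, so the causal comparison is within pitcher handedness levels.
Within each level — vs. left-handers: 34.9% vs 43.6%; vs. right-handers: 16.1% vs 21.8% — Dlamini is higher every time.

decreases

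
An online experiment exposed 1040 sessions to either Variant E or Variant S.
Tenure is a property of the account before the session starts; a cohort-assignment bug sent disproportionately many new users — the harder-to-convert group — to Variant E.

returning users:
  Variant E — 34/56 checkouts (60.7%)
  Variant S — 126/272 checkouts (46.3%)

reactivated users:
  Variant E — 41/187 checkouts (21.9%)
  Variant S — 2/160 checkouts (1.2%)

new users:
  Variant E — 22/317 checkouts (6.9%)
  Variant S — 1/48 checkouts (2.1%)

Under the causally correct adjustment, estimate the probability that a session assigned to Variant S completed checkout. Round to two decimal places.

0.16

Nothing the variant does changes user tenure; the imbalance is an allocation artefact. With user tenure also predicting the outcome, the pooled figure is confounded, and the within-stratum comparison is the causal one.
Standardising Variant S to the population user tenure mix: 0.315·126/272 + 0.334·2/160 + 0.351·1/48 = 0.158.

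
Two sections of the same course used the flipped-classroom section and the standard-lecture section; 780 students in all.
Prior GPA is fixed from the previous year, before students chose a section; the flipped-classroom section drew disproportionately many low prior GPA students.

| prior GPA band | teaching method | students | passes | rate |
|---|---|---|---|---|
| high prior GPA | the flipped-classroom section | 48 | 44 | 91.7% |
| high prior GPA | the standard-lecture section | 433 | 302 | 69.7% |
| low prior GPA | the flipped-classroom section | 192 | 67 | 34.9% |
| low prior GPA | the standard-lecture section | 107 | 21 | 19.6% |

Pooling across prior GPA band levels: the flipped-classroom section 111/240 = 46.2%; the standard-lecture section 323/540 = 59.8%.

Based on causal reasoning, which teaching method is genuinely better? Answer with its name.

the flipped-classroom section

Prior GPA band differs across teaching methods for reasons unrelated to any effect of the teaching method itself, and it separately predicts the outcome — a classic confounder. We must compare within prior GPA band levels.
Within each level — high prior GPA: 91.7% vs 69.7%; low prior GPA: 34.9% vs 19.6% — the flipped-classroom section is higher every time.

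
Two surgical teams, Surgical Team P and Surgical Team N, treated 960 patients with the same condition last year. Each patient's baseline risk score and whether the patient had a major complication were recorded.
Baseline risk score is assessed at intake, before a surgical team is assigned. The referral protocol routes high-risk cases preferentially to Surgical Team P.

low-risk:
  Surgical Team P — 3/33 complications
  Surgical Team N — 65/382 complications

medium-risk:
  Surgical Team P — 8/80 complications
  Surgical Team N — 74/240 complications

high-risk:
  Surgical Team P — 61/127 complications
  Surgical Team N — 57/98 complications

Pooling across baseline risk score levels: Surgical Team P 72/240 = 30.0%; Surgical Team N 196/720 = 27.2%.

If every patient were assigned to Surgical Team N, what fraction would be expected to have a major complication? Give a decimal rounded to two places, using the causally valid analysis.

Surgical Team P is lower inside every baseline risk score stratum but Surgical Team N is lower in aggregate. Whether to stratify depends on how baseline risk score relates to the surgical team.
The imbalance in baseline risk score arose from how patients were allocated, not from anything the surgical team did; and baseline risk score independently affects the outcome. The pooled gap is confounded — condition on baseline risk score.
Standardising Surgical Team N to the population baseline risk score mix: 0.432·65/382 + 0.333·74/240 + 0.234·57/98 = 0.313.

0.31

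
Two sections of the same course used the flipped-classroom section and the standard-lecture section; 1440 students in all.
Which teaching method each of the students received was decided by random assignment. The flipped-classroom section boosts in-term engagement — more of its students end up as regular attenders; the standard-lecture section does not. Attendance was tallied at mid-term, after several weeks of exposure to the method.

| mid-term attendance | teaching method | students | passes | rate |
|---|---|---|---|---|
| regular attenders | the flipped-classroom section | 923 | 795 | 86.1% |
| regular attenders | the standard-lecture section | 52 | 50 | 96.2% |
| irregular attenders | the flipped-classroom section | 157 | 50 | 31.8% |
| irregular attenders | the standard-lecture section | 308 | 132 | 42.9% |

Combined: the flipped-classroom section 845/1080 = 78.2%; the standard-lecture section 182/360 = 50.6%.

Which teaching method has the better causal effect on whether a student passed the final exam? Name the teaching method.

Mid-term attendance lies on the pathway teaching method → mid-term attendance → outcome, so adjusting for it blocks the indirect effect. For the total causal effect of teaching method, use the unadjusted pooled rates.
Pooled: the flipped-classroom section 78.2% vs the standard-lecture section 50.6%; the flipped-classroom section is higher overall.

the flipped-classroom section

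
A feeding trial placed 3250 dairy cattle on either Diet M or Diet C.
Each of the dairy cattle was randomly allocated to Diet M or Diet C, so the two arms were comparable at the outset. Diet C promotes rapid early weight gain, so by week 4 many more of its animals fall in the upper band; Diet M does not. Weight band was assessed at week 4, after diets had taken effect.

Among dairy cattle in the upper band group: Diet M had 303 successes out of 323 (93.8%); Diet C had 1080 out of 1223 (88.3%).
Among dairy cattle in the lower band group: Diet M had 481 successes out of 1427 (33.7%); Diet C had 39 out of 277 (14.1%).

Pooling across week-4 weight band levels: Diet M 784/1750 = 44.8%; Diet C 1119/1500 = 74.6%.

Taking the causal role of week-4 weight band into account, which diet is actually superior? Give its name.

Diet M is higher inside every week-4 weight band stratum but Diet C is higher in aggregate. Whether to stratify depends on how week-4 weight band relates to the diet.
Week-4 weight band lies on the pathway diet → week-4 weight band → outcome, so adjusting for it blocks the indirect effect. For the total causal effect of diet, use the unadjusted pooled rates.
Pooled: Diet M 44.8% vs Diet C 74.6%; Diet C is higher overall.

Diet C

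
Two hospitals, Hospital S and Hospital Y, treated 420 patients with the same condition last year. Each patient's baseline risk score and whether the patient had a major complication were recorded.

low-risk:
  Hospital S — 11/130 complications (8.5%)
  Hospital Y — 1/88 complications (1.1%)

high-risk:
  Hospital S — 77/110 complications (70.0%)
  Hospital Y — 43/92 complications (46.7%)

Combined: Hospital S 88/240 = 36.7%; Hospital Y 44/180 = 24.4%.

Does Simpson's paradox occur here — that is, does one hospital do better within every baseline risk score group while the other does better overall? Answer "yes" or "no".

no

Within each baseline risk score level (low-risk 8.5% vs 1.1%; high-risk 70.0% vs 46.7%), Hospital Y has the lower rate every time. Pooled: 36.7% vs 24.4% — Hospital Y has the lower rate overall. They agree.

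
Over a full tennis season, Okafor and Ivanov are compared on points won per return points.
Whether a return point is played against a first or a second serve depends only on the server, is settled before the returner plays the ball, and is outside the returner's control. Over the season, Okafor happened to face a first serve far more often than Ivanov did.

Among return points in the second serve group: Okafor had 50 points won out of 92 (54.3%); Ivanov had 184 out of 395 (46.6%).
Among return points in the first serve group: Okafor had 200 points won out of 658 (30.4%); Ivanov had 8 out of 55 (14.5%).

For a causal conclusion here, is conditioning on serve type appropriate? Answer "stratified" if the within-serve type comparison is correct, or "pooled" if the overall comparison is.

Serve type is set before the player has any effect — it is not caused by the player — and it independently drives the outcome. That makes it a confounder, so the causal comparison is within serve type levels.
Within each level — second serve: 54.3% vs 46.6%; first serve: 30.4% vs 14.5% — Okafor is higher every time.

stratified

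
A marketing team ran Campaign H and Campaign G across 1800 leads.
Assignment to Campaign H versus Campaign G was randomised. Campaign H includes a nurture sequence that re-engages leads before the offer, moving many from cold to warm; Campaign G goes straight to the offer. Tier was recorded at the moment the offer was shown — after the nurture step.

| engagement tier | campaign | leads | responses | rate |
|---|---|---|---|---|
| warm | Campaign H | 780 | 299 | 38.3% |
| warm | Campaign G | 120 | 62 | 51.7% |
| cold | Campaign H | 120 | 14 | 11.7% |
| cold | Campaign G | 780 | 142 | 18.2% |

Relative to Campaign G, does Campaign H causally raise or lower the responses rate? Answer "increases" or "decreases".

The distribution of engagement tier is itself part of what the campaign does — it is an intermediate outcome. Holding it fixed would remove that part of the effect; the total effect is the pooled difference.
Pooled: Campaign H 34.8% vs Campaign G 22.7%; Campaign H is higher overall.

increases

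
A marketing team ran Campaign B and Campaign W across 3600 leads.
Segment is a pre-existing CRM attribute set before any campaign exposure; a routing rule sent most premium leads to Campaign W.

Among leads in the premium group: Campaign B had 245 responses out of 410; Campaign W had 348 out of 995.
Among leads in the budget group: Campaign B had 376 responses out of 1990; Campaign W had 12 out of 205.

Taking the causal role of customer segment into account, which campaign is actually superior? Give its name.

Campaign B

Customer segment satisfies the back-door criterion: it is not a descendant of the campaign, and it blocks the spurious path from campaign to outcome. Adjusting for it (i.e., using the within-customer segment rates) gives the causal effect.
Within each level — premium: 59.8% vs 35.0%; budget: 18.9% vs 5.9% — Campaign B is higher every time.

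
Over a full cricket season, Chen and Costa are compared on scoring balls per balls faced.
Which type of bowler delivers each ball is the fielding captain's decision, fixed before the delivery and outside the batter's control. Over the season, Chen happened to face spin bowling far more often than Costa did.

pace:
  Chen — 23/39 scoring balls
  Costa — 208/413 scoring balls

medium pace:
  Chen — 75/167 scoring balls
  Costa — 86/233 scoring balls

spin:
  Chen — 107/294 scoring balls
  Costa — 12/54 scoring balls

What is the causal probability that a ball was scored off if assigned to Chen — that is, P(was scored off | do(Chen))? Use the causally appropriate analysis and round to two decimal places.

0.48

The stratified and pooled comparisons disagree (Chen wins within each bowling type; Costa wins overall), so the answer turns on the causal role of bowling type.
Bowling type differs across players for reasons unrelated to any effect of the player itself, and it separately predicts the outcome — a classic confounder. We must compare within bowling type levels.
Standardising Chen to the population bowling type mix: 0.377·23/39 + 0.333·75/167 + 0.290·107/294 = 0.477.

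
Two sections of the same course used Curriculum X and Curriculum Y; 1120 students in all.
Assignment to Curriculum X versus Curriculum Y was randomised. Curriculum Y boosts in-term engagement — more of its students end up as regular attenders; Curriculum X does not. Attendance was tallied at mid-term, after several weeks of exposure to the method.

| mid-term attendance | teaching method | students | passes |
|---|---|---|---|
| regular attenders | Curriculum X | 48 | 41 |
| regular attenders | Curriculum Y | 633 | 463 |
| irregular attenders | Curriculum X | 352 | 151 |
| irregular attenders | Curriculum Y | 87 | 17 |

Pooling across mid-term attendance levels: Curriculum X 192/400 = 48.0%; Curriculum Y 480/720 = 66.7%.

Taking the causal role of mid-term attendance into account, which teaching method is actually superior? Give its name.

Curriculum Y

Curriculum X is higher inside every mid-term attendance stratum but Curriculum Y is higher in aggregate. Whether to stratify depends on how mid-term attendance relates to the teaching method.
Mid-term attendance is recorded after the teaching method and is itself shifted by it — it sits on the causal path from teaching method to outcome. Conditioning on a mediator would strip out part of the effect we want; the pooled comparison gives the total causal effect.
Pooled: Curriculum X 48.0% vs Curriculum Y 66.7%; Curriculum Y is higher overall.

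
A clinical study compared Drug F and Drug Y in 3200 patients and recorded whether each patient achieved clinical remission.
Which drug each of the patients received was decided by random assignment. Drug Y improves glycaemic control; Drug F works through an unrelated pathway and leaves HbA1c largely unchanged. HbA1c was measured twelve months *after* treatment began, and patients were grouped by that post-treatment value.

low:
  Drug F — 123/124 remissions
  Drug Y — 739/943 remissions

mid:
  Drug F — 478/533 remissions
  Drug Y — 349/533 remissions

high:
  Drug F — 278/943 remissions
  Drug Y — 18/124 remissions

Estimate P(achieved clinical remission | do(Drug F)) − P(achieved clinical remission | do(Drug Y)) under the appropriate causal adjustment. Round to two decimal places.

-0.14

HbA1c is recorded after the drug and is itself shifted by it — it sits on the causal path from drug to outcome. Conditioning on a mediator would strip out part of the effect we want; the pooled comparison gives the total causal effect.
The causal difference is the pooled difference: 0.549 − 0.691 = -0.142.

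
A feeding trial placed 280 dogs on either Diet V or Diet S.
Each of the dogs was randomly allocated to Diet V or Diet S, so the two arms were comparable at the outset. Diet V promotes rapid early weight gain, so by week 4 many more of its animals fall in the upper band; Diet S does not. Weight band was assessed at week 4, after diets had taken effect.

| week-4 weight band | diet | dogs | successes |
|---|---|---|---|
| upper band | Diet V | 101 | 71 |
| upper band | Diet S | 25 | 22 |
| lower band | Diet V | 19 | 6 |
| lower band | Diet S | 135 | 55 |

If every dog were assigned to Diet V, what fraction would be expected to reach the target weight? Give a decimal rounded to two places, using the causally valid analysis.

Diet S is higher inside every week-4 weight band stratum but Diet V is higher in aggregate. Whether to stratify depends on how week-4 weight band relates to the diet.
Week-4 weight band here is a post-treatment variable shaped by the diet; conditioning on it would introduce bias rather than remove it. The overall comparison is the causal one.
So P(outcome | do(Diet V)) is just the pooled rate for Diet V: 77/120 = 0.642.

0.64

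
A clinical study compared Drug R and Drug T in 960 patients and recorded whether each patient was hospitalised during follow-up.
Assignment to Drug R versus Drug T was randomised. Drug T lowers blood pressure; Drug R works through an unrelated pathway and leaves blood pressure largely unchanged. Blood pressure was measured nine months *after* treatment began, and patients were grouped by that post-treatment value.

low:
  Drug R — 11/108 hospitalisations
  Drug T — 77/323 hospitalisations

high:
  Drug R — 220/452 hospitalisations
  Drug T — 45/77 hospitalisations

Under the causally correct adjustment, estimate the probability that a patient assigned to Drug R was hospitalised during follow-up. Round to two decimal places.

Blood pressure is recorded after the drug and is itself shifted by it — it sits on the causal path from drug to outcome. Conditioning on a mediator would strip out part of the effect we want; the pooled comparison gives the total causal effect.
So P(outcome | do(Drug R)) is just the pooled rate for Drug R: 231/560 = 0.412.

0.41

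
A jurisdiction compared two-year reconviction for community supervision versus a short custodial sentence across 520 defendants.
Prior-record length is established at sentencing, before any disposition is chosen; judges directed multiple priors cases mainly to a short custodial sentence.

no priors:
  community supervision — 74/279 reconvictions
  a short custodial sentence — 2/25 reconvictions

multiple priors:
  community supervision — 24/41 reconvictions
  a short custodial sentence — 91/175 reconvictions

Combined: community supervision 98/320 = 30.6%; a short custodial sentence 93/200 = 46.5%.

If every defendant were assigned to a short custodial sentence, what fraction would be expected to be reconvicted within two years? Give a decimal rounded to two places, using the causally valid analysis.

0.26

a short custodial sentence is lower inside every prior-record length stratum but community supervision is lower in aggregate. Whether to stratify depends on how prior-record length relates to the disposition.
The imbalance in prior-record length arose from how defendants were allocated, not from anything the disposition did; and prior-record length independently affects the outcome. The pooled gap is confounded — condition on prior-record length.
Standardising a short custodial sentence to the population prior-record length mix: 0.585·2/25 + 0.415·91/175 = 0.263.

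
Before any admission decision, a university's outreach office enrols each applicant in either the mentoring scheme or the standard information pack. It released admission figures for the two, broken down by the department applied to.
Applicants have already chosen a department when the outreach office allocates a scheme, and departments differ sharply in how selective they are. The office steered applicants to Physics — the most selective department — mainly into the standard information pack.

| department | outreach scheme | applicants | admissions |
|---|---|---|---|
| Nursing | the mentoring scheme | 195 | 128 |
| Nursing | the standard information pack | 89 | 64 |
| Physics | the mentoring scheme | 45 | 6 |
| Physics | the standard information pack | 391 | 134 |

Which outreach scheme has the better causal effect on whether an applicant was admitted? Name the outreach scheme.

Department is set before the outreach scheme has any effect — it is not caused by the outreach scheme — and it independently drives the outcome. That makes it a confounder, so the causal comparison is within department levels.
Within each level — Nursing: 65.6% vs 71.9%; Physics: 13.3% vs 34.3% — the standard information pack is higher every time.

the standard information pack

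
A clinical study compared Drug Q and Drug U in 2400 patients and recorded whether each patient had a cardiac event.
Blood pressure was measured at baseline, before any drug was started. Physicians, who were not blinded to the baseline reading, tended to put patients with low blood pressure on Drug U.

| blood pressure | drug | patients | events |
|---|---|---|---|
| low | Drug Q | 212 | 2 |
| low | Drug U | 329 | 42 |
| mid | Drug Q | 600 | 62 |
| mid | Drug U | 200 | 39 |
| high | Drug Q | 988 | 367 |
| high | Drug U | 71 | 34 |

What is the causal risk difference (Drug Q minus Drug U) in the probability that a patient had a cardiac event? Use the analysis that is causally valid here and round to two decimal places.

Blood pressure is set before the drug has any effect — it is not caused by the drug — and it independently drives the outcome. That makes it a confounder, so the causal comparison is within blood pressure levels.
Adjusting over the population distribution of blood pressure: 0.225·(0.009−0.128) + 0.333·(0.103−0.195) + 0.441·(0.371−0.479) = -0.105.

-0.10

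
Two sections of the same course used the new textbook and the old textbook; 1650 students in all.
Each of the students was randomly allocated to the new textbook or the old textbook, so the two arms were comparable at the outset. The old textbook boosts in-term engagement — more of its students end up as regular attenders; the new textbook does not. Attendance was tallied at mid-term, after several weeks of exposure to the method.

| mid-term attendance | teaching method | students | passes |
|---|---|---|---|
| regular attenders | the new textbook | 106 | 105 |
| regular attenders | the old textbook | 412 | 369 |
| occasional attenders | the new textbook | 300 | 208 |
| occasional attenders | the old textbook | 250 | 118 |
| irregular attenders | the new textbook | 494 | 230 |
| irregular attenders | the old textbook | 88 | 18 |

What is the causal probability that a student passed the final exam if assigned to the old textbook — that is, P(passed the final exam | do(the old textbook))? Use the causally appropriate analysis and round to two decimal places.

0.67

The mid-term attendance-specific comparison favours the new textbook throughout, but the pooled figures favour the old textbook. The question is whether to condition on mid-term attendance.
Mid-term attendance here is a post-treatment variable shaped by the teaching method; conditioning on it would introduce bias rather than remove it. The overall comparison is the causal one.
So P(outcome | do(the old textbook)) is just the pooled rate for the old textbook: 505/750 = 0.673.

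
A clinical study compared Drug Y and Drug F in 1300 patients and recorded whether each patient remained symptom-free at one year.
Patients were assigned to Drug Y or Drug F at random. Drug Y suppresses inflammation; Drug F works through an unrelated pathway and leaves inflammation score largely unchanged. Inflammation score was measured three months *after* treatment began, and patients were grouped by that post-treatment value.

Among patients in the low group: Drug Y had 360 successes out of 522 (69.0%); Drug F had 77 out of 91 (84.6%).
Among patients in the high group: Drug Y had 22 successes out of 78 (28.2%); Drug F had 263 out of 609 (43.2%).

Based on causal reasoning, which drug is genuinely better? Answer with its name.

Drug Y

The stratified and pooled comparisons disagree (Drug F wins within each inflammation score; Drug Y wins overall), so the answer turns on the causal role of inflammation score.
Inflammation score is downstream of the drug. One should not condition on a consequence of treatment, so the overall rates are the right comparison.
Pooled: Drug Y 63.7% vs Drug F 48.6%; Drug Y is higher overall.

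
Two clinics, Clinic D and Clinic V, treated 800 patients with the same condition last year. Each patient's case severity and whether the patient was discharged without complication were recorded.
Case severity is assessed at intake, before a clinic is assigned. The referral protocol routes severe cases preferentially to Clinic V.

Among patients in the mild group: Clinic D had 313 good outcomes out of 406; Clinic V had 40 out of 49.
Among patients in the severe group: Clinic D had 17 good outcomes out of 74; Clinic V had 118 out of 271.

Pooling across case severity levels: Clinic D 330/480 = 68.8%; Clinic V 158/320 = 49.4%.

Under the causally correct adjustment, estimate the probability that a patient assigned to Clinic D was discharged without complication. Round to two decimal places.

0.54

Here case severity is a common cause — it drives both which clinic a case falls under and the outcome. The crude comparison mixes populations; the stratum-specific rates are the causally relevant ones.
Standardising Clinic D to the population case severity mix: 0.569·313/406 + 0.431·17/74 = 0.538.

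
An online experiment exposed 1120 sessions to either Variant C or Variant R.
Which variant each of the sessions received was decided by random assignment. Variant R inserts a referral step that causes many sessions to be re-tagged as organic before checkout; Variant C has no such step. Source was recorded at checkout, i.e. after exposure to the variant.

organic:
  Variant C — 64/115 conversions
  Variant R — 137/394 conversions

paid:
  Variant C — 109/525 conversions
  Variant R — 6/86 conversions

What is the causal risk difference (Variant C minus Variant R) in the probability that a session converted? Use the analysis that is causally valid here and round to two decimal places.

Stratifying would compare variants among sessions the variants themselves sorted into traffic source groups — a form of selection on an intermediate. The unconditioned pooled rates give the total causal effect.
The causal difference is the pooled difference: 0.270 − 0.298 = -0.028.

-0.03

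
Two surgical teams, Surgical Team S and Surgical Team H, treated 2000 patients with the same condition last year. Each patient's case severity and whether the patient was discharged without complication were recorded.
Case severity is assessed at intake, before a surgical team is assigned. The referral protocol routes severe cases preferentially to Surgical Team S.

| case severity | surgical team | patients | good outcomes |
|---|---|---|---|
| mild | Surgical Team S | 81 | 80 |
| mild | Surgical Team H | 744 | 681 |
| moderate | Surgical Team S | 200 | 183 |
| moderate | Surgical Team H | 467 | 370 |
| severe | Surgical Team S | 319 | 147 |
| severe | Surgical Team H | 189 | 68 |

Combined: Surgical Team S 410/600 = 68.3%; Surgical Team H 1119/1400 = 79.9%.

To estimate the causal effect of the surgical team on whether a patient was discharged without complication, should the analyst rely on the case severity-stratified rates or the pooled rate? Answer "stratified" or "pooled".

Case severity is set before the surgical team has any effect — it is not caused by the surgical team — and it independently drives the outcome. That makes it a confounder, so the causal comparison is within case severity levels.
Within each level — mild: 98.8% vs 91.5%; moderate: 91.5% vs 79.2%; severe: 46.1% vs 36.0% — Surgical Team S is higher every time.

stratified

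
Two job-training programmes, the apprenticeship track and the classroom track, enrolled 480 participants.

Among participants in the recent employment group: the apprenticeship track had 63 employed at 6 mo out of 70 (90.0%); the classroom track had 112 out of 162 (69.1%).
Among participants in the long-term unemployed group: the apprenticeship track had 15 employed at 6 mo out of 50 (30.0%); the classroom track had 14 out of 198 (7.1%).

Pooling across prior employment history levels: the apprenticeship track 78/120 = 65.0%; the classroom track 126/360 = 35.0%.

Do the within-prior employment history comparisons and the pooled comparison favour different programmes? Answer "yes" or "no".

no

Within each prior employment history level (recent employment 90.0% vs 69.1%; long-term unemployed 30.0% vs 7.1%), the apprenticeship track has the higher rate every time. Pooled: 65.0% vs 35.0% — the apprenticeship track has the higher rate overall. They agree.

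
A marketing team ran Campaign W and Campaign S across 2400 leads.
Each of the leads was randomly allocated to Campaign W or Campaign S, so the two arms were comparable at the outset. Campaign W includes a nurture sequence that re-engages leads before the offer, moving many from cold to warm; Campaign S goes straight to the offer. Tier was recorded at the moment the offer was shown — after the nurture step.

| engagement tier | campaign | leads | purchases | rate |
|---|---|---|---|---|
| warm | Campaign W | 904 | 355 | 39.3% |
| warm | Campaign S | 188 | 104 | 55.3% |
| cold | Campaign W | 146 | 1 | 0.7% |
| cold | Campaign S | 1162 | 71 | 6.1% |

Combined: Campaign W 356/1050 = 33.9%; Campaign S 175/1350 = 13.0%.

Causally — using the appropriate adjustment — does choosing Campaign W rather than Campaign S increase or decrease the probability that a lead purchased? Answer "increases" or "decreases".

increases

The engagement tier-specific comparison favours Campaign S throughout, but the pooled figures favour Campaign W. The question is whether to condition on engagement tier.
Engagement tier is downstream of the campaign. One should not condition on a consequence of treatment, so the overall rates are the right comparison.
Pooled: Campaign W 33.9% vs Campaign S 13.0%; Campaign W is higher overall.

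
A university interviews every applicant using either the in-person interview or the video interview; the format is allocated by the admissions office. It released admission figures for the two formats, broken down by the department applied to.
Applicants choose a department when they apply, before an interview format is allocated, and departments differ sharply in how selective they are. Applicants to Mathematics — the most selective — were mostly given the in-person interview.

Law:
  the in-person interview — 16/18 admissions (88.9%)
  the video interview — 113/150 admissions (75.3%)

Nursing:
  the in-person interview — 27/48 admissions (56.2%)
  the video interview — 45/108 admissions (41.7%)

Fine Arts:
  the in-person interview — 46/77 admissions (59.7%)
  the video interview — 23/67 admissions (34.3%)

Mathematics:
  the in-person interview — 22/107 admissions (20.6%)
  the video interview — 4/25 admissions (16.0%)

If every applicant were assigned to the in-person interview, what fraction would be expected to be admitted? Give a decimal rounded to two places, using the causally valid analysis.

0.58

Within every department level the in-person interview has the higher rate, yet pooled the video interview does — Simpson's reversal.
Department is set before the interview format has any effect — it is not caused by the interview format — and it independently drives the outcome. That makes it a confounder, so the causal comparison is within department levels.
Standardising the in-person interview to the population department mix: 0.280·16/18 + 0.260·27/48 + 0.240·46/77 + 0.220·22/107 = 0.584.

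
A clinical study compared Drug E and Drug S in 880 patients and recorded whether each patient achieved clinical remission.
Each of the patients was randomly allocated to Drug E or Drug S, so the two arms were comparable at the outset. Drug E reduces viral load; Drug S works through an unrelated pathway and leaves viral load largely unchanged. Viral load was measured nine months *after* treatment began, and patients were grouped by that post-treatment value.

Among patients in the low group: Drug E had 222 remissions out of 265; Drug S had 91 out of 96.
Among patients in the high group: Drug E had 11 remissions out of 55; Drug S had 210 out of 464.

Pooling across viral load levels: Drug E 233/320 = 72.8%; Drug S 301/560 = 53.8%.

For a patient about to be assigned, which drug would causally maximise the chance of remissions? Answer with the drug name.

Drug E

Viral load is downstream of the drug. One should not condition on a consequence of treatment, so the overall rates are the right comparison.
Pooled: Drug E 72.8% vs Drug S 53.8%; Drug E is higher overall.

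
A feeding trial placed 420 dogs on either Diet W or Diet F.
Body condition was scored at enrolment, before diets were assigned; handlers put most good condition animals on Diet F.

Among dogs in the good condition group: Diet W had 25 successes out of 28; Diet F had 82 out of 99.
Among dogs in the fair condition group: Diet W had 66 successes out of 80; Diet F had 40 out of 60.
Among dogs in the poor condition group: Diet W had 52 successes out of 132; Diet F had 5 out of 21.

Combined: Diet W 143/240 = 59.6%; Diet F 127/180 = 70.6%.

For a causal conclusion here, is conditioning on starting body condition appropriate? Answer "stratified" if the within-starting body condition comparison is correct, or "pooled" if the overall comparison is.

stratified

Starting body condition satisfies the back-door criterion: it is not a descendant of the diet, and it blocks the spurious path from diet to outcome. Adjusting for it (i.e., using the within-starting body condition rates) gives the causal effect.
Within each level — good condition: 89.3% vs 82.8%; fair condition: 82.5% vs 66.7%; poor condition: 39.4% vs 23.8% — Diet W is higher every time.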